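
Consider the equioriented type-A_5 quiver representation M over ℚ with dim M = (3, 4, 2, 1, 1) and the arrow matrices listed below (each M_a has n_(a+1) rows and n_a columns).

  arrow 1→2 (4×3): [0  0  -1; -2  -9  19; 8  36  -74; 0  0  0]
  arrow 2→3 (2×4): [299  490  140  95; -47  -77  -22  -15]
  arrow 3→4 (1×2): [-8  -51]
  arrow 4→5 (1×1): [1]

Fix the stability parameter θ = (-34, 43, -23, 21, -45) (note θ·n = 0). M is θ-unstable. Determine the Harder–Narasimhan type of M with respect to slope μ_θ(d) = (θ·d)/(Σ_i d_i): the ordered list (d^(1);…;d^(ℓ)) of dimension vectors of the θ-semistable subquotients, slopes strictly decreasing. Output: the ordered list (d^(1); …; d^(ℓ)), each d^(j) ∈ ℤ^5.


Barcode: M ≅ I[1,1], I[1,3], I[1,5], I[2,2]^2. HN layers by μ_θ (4 steps, strictly decreasing):
  μ^(1)=43; μ^(2)=10; μ^(3)=-1; μ^(4)=-34

((0, 2, 0, 0, 0); (0, 1, 1, 0, 0); (0, 1, 1, 1, 1); (3, 0, 0, 0, 0))


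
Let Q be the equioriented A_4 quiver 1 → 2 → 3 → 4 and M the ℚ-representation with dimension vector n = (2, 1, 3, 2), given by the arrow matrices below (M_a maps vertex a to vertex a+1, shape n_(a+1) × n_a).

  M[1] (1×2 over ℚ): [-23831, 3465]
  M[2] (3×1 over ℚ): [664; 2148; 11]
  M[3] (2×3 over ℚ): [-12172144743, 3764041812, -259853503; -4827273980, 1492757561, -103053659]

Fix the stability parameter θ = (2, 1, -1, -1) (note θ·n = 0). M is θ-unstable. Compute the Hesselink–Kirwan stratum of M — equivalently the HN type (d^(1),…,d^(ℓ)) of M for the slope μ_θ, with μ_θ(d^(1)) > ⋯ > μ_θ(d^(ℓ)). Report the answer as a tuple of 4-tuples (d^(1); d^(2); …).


Via rank(M_{q-1}∘⋯∘M_p): M ≅ I[1,1], I[1,4], I[3,3], I[3,4].
μ_θ-semistable layers: μ^(1)=2; μ^(2)=1/4; μ^(3)=-1

((1, 0, 0, 0); (1, 1, 1, 1); (0, 0, 2, 1))


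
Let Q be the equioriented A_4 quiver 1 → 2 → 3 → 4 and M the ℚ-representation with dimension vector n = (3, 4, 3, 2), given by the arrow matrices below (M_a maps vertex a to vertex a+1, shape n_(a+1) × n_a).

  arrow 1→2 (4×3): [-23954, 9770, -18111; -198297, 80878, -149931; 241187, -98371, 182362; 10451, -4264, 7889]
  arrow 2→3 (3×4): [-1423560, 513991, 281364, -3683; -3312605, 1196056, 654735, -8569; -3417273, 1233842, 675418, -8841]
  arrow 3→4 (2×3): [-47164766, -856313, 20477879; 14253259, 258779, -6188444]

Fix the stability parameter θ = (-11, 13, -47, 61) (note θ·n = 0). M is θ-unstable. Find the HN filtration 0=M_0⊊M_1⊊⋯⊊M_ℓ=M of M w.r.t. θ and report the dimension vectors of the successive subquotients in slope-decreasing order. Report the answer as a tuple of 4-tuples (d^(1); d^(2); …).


Barcode: M ≅ I[1,2], I[1,4]^2, I[2,3]. HN layers by μ_θ (5 steps, strictly decreasing):
  μ^(1)=61; μ^(2)=13; μ^(3)=-11; μ^(4)=-15; μ^(5)=-17

((0, 0, 0, 2); (0, 1, 0, 0); (1, 0, 0, 0); (2, 2, 2, 0); (0, 1, 1, 0))


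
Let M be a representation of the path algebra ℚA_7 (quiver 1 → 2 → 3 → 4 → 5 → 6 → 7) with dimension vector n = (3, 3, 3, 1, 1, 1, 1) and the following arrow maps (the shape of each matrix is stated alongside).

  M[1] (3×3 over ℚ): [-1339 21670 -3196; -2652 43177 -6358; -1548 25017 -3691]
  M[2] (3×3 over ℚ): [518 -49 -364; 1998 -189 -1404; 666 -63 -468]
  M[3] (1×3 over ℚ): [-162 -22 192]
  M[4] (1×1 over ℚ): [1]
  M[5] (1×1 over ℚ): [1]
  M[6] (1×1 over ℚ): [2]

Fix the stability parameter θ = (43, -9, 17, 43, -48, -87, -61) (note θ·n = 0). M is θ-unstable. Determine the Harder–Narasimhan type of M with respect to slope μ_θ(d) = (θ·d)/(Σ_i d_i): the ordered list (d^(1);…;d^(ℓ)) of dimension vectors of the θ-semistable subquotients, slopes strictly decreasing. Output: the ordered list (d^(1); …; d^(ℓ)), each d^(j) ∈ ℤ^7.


Interval decomposition of M: I[1,2]^2, I[1,3], I[3,3], I[3,7].
HN type (ℓ=2): μ^(1)=17; μ^(2)=-136/5

((3, 3, 2, 0, 0, 0, 0); (0, 0, 1, 1, 1, 1, 1))


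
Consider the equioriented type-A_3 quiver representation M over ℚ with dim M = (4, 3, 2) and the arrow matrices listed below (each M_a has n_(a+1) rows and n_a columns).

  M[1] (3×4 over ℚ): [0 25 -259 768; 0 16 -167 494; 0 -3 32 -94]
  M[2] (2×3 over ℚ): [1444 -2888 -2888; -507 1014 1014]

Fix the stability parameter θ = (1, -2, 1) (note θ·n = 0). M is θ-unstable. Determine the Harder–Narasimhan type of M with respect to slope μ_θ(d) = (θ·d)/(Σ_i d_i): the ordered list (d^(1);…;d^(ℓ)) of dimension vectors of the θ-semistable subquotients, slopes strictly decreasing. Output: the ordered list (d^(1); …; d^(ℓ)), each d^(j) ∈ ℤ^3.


Barcode: M ≅ I[1,1]^2, I[1,2], I[1,3], I[2,2], I[3,3]. HN layers by μ_θ (3 steps, strictly decreasing):
  μ^(1)=1; μ^(2)=-1/2; μ^(3)=-2

((2, 0, 2); (2, 2, 0); (0, 1, 0))


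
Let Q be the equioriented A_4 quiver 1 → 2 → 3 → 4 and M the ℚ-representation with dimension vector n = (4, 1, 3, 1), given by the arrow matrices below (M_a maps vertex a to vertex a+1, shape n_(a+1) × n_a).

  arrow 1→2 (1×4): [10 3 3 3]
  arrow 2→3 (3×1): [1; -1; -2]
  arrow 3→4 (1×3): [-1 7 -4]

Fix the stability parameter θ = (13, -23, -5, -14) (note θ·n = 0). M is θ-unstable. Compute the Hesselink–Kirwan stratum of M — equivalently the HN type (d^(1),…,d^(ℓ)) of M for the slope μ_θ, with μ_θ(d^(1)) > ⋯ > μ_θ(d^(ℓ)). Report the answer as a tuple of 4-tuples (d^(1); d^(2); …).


Barcode: M ≅ I[1,1]^3, I[1,3], I[3,3], I[3,4]. HN layers by μ_θ (3 steps, strictly decreasing):
  μ^(1)=13; μ^(2)=-5; μ^(3)=-19/2

((3, 0, 0, 0); (1, 1, 2, 0); (0, 0, 1, 1))


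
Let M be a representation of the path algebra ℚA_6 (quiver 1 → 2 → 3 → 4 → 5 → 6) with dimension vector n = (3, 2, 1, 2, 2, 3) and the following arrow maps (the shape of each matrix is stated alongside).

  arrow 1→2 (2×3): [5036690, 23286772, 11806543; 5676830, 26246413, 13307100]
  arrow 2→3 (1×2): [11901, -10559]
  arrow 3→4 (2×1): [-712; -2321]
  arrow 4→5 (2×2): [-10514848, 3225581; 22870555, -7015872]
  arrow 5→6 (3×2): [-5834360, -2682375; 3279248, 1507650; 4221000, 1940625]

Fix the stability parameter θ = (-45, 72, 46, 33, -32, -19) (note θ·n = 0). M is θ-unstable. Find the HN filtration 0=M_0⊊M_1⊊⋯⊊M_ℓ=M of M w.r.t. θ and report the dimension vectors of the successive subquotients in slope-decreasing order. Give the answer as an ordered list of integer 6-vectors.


Interval decomposition of M: I[1,1], I[1,2], I[1,5], I[4,6], I[6,6]^2.
HN type (ℓ=5): μ^(1)=72; μ^(2)=119/4; μ^(3)=-6; μ^(4)=-19; μ^(5)=-45

((0, 1, 0, 0, 0, 0); (0, 1, 1, 1, 1, 0); (0, 0, 0, 1, 1, 1); (0, 0, 0, 0, 0, 2); (3, 0, 0, 0, 0, 0))


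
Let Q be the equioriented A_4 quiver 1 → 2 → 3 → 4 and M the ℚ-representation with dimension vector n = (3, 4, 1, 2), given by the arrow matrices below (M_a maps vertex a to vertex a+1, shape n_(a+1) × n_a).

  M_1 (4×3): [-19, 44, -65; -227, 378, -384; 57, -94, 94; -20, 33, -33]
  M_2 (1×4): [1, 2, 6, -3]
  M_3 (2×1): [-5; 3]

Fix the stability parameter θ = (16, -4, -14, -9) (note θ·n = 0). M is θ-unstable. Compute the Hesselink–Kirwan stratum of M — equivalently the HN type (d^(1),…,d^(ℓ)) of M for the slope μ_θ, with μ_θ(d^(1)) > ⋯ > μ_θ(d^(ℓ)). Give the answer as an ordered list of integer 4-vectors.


Via rank(M_{q-1}∘⋯∘M_p): M ≅ I[1,2]^2, I[1,4], I[2,2], I[4,4].
μ_θ-semistable layers: μ^(1)=6; μ^(2)=-11/4; μ^(3)=-4; μ^(4)=-9

((2, 2, 0, 0); (1, 1, 1, 1); (0, 1, 0, 0); (0, 0, 0, 1))


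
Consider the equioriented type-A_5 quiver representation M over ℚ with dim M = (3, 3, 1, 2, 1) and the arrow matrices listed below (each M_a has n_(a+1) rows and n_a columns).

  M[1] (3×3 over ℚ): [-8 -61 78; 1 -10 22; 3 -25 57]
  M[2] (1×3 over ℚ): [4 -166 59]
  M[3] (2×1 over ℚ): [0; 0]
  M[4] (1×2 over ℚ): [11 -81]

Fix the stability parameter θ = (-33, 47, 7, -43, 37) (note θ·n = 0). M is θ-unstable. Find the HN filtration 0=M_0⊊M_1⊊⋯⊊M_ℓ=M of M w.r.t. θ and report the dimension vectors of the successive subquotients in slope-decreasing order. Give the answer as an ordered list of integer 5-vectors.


Barcode: M ≅ I[1,2]^2, I[1,3], I[4,4], I[4,5]. HN layers by μ_θ (5 steps, strictly decreasing):
  μ^(1)=47; μ^(2)=37; μ^(3)=27; μ^(4)=-33; μ^(5)=-43

((0, 2, 0, 0, 0); (0, 0, 0, 0, 1); (0, 1, 1, 0, 0); (3, 0, 0, 0, 0); (0, 0, 0, 2, 0))


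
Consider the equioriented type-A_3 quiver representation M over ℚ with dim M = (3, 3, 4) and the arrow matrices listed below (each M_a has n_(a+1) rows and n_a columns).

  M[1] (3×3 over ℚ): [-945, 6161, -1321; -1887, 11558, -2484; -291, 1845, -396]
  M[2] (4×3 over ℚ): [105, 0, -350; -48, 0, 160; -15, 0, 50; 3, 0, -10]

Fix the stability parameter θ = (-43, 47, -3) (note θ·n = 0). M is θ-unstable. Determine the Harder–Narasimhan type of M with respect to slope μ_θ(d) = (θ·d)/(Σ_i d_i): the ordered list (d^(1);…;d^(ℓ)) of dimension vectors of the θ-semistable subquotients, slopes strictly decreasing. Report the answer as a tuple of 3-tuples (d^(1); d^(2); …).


Interval decomposition of M: I[1,2]^2, I[1,3], I[3,3]^3.
HN type (ℓ=4): μ^(1)=47; μ^(2)=22; μ^(3)=-3; μ^(4)=-43

((0, 2, 0); (0, 1, 1); (0, 0, 3); (3, 0, 0))


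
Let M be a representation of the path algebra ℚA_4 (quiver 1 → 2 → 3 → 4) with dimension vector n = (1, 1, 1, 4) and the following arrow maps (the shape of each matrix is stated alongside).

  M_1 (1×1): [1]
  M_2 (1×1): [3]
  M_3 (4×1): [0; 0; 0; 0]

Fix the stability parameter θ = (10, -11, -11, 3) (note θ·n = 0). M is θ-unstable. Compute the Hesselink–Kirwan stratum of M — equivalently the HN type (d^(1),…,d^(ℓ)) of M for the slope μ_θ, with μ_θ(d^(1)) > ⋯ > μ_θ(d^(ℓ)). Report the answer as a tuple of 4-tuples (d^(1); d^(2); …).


Via rank(M_{q-1}∘⋯∘M_p): M ≅ I[1,3], I[4,4]^4.
μ_θ-semistable layers: μ^(1)=3; μ^(2)=-4

((0, 0, 0, 4); (1, 1, 1, 0))


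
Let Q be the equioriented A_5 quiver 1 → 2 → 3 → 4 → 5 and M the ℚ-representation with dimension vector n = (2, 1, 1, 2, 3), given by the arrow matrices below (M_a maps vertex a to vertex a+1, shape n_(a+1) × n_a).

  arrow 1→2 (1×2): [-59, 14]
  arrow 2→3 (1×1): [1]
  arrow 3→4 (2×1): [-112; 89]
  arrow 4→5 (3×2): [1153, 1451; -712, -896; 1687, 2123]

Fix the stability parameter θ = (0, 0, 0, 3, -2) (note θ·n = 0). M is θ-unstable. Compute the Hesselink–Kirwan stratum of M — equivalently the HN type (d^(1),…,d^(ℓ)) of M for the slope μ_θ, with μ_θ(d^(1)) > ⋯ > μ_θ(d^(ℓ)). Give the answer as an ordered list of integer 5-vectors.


Barcode: M ≅ I[1,1], I[1,5], I[4,5], I[5,5]. HN layers by μ_θ (3 steps, strictly decreasing):
  μ^(1)=1/2; μ^(2)=0; μ^(3)=-2

((0, 0, 0, 2, 2); (2, 1, 1, 0, 0); (0, 0, 0, 0, 1))


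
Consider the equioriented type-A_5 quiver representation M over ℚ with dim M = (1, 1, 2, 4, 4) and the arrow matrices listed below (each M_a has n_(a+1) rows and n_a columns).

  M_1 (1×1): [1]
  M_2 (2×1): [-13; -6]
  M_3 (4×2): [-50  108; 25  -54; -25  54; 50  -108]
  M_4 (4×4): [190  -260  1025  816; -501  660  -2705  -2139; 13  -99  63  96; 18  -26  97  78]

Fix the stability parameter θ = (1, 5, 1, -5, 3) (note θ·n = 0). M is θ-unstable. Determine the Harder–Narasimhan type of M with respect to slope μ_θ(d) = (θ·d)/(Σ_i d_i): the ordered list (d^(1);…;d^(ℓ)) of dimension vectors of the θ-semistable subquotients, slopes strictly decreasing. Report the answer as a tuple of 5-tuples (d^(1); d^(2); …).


Interval decomposition of M: I[1,5], I[3,3], I[4,4], I[4,5]^2, I[5,5].
HN type (ℓ=4): μ^(1)=3; μ^(2)=1; μ^(3)=1/2; μ^(4)=-5

((0, 0, 0, 0, 4); (0, 0, 1, 0, 0); (1, 1, 1, 1, 0); (0, 0, 0, 3, 0))


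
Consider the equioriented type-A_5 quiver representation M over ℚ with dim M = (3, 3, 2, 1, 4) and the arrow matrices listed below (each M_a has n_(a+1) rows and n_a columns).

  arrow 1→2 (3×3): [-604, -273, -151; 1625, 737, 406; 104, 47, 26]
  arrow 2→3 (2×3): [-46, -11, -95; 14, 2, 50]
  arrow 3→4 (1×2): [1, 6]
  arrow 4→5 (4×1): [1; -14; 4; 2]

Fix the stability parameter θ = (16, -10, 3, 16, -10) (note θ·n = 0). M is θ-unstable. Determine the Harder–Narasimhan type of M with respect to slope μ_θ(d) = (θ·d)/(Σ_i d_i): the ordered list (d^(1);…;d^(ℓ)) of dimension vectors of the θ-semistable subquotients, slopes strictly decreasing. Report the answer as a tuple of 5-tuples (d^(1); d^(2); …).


Interval decomposition of M: I[1,2], I[1,3], I[1,5], I[5,5]^3.
HN type (ℓ=2): μ^(1)=3; μ^(2)=-10

((3, 3, 2, 1, 1); (0, 0, 0, 0, 3))


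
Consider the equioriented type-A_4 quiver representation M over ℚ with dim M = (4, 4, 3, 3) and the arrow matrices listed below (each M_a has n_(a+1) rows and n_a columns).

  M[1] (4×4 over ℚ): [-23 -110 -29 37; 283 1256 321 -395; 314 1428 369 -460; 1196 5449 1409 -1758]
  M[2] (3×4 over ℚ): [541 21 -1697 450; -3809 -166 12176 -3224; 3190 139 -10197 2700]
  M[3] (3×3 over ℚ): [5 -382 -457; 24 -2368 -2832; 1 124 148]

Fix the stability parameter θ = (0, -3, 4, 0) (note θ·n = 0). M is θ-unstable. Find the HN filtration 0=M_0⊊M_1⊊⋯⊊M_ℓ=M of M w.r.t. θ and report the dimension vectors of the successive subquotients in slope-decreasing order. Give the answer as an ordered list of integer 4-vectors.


Via rank(M_{q-1}∘⋯∘M_p): M ≅ I[1,2], I[1,3], I[1,4]^2, I[4,4].
μ_θ-semistable layers: μ^(1)=4; μ^(2)=2; μ^(3)=0; μ^(4)=-3/2

((0, 0, 1, 0); (0, 0, 2, 2); (0, 0, 0, 1); (4, 4, 0, 0))


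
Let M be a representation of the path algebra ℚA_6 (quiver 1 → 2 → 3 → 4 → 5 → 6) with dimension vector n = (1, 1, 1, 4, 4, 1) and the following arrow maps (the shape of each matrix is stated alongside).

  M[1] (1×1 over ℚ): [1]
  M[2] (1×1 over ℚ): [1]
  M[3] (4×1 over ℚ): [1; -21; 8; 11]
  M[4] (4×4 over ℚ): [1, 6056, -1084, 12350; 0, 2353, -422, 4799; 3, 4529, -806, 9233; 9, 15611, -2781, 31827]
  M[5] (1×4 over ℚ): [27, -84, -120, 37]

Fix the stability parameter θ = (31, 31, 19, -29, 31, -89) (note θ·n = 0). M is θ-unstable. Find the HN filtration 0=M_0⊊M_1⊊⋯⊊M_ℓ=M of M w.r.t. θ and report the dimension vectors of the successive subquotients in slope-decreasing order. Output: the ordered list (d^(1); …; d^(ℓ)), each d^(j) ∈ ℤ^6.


Barcode: M ≅ I[1,5], I[4,4], I[4,5], I[4,6], I[5,5]. HN layers by μ_θ (3 steps, strictly decreasing):
  μ^(1)=31; μ^(2)=13; μ^(3)=-29

((0, 0, 0, 0, 3, 0); (1, 1, 1, 1, 0, 0); (0, 0, 0, 3, 1, 1))


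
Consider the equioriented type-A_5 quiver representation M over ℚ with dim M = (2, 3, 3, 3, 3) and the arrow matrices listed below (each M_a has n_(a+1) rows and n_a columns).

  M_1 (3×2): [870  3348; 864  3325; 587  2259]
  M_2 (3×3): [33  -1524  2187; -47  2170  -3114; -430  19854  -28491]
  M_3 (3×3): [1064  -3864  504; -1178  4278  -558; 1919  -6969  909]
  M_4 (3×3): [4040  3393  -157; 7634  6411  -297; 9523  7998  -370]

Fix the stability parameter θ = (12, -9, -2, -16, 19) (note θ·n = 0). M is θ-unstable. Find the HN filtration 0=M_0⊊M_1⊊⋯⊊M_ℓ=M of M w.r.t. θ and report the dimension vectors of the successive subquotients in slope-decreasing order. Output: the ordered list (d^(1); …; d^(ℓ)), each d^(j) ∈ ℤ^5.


Barcode: M ≅ I[1,2], I[1,3], I[2,3], I[3,5], I[4,5]^2. HN layers by μ_θ (6 steps, strictly decreasing):
  μ^(1)=19; μ^(2)=3/2; μ^(3)=1/3; μ^(4)=-2; μ^(5)=-9; μ^(6)=-16

((0, 0, 0, 0, 3); (1, 1, 0, 0, 0); (1, 1, 1, 0, 0); (0, 0, 1, 0, 0); (0, 1, 1, 1, 0); (0, 0, 0, 2, 0))


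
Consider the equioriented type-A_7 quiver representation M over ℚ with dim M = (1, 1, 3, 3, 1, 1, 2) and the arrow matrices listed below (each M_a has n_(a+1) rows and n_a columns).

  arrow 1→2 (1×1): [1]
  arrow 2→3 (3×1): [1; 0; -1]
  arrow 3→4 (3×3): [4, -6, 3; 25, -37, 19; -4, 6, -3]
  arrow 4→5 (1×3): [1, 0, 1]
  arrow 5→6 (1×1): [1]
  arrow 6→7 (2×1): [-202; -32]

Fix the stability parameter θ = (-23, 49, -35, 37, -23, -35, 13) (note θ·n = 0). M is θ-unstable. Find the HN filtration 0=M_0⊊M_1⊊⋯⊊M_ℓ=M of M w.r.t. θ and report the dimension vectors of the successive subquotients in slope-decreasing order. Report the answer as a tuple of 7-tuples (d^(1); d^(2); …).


Interval decomposition of M: I[1,4], I[3,3], I[3,4], I[4,7], I[7,7].
HN type (ℓ=6): μ^(1)=37; μ^(2)=13; μ^(3)=7; μ^(4)=-7; μ^(5)=-23; μ^(6)=-35

((0, 0, 0, 2, 0, 0, 0); (0, 0, 0, 0, 0, 0, 2); (0, 1, 1, 0, 0, 0, 0); (0, 0, 0, 1, 1, 1, 0); (1, 0, 0, 0, 0, 0, 0); (0, 0, 2, 0, 0, 0, 0))


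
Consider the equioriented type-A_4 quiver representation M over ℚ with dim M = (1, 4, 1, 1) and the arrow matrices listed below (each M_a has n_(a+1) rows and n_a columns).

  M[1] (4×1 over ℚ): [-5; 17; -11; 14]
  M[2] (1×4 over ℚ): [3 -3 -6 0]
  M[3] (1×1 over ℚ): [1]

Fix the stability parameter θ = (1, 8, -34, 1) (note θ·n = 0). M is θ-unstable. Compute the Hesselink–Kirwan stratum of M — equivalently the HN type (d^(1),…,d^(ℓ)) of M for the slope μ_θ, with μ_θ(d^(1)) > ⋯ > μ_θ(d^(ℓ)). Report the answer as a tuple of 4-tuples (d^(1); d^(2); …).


Via rank(M_{q-1}∘⋯∘M_p): M ≅ I[1,2], I[2,2]^2, I[2,4].
μ_θ-semistable layers: μ^(1)=8; μ^(2)=1; μ^(3)=-13

((0, 3, 0, 0); (1, 0, 0, 1); (0, 1, 1, 0))


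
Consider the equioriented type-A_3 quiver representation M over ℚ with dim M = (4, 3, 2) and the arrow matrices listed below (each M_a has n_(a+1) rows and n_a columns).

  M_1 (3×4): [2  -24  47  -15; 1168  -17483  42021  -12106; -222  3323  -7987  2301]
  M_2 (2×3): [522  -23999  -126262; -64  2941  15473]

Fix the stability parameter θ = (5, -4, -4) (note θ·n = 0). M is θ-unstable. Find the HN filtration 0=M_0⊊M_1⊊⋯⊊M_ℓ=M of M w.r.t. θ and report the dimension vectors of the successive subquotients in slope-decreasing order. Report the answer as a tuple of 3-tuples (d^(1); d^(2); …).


Via rank(M_{q-1}∘⋯∘M_p): M ≅ I[1,1], I[1,2], I[1,3]^2.
μ_θ-semistable layers: μ^(1)=5; μ^(2)=1/2; μ^(3)=-1

((1, 0, 0); (1, 1, 0); (2, 2, 2))


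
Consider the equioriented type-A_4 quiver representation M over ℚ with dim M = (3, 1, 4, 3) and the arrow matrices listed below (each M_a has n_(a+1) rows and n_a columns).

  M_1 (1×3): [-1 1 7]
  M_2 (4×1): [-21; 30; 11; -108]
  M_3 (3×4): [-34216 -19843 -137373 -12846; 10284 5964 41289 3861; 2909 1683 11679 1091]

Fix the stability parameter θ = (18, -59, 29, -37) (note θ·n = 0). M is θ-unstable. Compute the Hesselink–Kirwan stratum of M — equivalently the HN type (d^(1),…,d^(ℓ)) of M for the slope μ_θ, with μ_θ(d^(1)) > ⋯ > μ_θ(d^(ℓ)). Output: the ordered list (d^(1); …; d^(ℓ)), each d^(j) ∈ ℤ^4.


Via rank(M_{q-1}∘⋯∘M_p): M ≅ I[1,1]^2, I[1,4], I[3,3], I[3,4]^2.
μ_θ-semistable layers: μ^(1)=29; μ^(2)=18; μ^(3)=-4; μ^(4)=-41/2

((0, 0, 1, 0); (2, 0, 0, 0); (0, 0, 3, 3); (1, 1, 0, 0))


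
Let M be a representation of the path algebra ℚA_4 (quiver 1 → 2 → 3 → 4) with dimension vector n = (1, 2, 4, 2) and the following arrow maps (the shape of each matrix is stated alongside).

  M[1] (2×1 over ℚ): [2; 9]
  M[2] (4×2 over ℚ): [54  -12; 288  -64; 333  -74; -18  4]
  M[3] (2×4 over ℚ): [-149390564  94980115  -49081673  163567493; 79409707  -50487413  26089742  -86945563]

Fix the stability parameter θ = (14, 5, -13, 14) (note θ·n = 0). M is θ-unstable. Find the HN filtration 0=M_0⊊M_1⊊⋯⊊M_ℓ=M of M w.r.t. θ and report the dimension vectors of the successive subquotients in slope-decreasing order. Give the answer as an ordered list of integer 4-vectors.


Via rank(M_{q-1}∘⋯∘M_p): M ≅ I[1,2], I[2,4], I[3,3]^2, I[3,4].
μ_θ-semistable layers: μ^(1)=14; μ^(2)=19/2; μ^(3)=-4; μ^(4)=-13

((0, 0, 0, 2); (1, 1, 0, 0); (0, 1, 1, 0); (0, 0, 3, 0))


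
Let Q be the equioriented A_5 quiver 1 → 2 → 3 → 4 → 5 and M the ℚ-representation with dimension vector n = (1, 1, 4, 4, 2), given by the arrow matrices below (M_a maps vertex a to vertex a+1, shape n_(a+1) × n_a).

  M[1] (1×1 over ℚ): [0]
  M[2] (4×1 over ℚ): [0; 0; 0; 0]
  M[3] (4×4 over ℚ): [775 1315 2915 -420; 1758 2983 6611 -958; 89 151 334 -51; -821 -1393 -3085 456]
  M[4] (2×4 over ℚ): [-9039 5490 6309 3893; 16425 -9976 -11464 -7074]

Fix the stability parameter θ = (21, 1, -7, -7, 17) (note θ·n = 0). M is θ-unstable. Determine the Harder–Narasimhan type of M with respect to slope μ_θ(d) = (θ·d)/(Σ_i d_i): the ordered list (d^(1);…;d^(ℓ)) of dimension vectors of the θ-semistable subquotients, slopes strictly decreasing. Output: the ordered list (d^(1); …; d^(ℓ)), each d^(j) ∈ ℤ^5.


Barcode: M ≅ I[1,1], I[2,2], I[3,3], I[3,4], I[3,5]^2, I[4,4]. HN layers by μ_θ (4 steps, strictly decreasing):
  μ^(1)=21; μ^(2)=17; μ^(3)=1; μ^(4)=-7

((1, 0, 0, 0, 0); (0, 0, 0, 0, 2); (0, 1, 0, 0, 0); (0, 0, 4, 4, 0))


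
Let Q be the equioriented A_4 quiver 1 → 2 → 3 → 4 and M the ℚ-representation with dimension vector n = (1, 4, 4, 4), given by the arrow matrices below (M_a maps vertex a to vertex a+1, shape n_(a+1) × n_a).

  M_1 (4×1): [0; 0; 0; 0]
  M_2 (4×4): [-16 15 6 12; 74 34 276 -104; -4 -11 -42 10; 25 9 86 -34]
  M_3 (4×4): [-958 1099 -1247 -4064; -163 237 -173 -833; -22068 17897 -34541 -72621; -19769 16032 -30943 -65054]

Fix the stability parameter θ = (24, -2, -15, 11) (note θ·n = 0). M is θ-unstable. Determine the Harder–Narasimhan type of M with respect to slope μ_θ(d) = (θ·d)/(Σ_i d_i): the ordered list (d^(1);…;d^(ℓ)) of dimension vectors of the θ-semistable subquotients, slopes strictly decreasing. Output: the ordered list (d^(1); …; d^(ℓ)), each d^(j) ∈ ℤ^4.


Interval decomposition of M: I[1,1], I[2,2], I[2,4]^3, I[3,4].
HN type (ℓ=5): μ^(1)=24; μ^(2)=11; μ^(3)=-2; μ^(4)=-17/2; μ^(5)=-15

((1, 0, 0, 0); (0, 0, 0, 4); (0, 1, 0, 0); (0, 3, 3, 0); (0, 0, 1, 0))


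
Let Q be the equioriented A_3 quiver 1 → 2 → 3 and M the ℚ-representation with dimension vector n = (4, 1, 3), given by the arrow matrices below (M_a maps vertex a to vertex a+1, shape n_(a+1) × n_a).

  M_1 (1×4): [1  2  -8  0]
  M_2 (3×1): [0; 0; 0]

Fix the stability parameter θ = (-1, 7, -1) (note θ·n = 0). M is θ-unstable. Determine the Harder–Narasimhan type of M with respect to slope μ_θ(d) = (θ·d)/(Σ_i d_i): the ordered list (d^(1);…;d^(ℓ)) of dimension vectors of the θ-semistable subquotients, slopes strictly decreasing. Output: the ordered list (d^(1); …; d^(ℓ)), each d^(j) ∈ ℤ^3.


Via rank(M_{q-1}∘⋯∘M_p): M ≅ I[1,1]^3, I[1,2], I[3,3]^3.
μ_θ-semistable layers: μ^(1)=7; μ^(2)=-1

((0, 1, 0); (4, 0, 3))


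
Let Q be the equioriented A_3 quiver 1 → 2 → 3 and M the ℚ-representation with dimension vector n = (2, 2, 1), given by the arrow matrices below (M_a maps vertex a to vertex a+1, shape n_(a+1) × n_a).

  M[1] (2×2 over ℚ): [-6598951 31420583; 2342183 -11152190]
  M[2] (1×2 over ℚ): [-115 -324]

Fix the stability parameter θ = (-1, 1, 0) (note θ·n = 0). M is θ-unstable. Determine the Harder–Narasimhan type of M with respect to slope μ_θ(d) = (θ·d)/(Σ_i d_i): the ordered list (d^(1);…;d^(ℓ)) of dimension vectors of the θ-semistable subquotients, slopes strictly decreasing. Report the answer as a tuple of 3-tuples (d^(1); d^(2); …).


Barcode: M ≅ I[1,2], I[1,3]. HN layers by μ_θ (3 steps, strictly decreasing):
  μ^(1)=1; μ^(2)=1/2; μ^(3)=-1

((0, 1, 0); (0, 1, 1); (2, 0, 0))


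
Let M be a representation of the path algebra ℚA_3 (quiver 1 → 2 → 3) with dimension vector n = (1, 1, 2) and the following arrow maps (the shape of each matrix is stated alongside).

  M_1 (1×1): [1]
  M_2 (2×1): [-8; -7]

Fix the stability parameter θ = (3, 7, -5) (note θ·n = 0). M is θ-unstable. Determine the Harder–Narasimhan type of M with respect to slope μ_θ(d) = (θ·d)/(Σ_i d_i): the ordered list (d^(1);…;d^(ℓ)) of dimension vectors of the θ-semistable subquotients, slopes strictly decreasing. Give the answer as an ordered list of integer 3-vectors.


Barcode: M ≅ I[1,3], I[3,3]. HN layers by μ_θ (2 steps, strictly decreasing):
  μ^(1)=5/3; μ^(2)=-5

((1, 1, 1); (0, 0, 1))


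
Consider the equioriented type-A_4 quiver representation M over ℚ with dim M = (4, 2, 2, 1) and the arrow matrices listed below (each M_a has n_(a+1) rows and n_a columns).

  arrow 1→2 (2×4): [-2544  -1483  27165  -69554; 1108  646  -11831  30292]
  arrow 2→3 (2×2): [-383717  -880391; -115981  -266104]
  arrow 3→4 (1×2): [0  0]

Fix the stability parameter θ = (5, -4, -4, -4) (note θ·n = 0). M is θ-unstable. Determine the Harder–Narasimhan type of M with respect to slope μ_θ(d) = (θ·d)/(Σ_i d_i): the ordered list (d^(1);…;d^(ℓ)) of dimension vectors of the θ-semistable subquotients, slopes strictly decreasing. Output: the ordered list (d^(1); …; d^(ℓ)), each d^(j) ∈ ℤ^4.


Barcode: M ≅ I[1,1]^2, I[1,3]^2, I[4,4]. HN layers by μ_θ (3 steps, strictly decreasing):
  μ^(1)=5; μ^(2)=-1; μ^(3)=-4

((2, 0, 0, 0); (2, 2, 2, 0); (0, 0, 0, 1))


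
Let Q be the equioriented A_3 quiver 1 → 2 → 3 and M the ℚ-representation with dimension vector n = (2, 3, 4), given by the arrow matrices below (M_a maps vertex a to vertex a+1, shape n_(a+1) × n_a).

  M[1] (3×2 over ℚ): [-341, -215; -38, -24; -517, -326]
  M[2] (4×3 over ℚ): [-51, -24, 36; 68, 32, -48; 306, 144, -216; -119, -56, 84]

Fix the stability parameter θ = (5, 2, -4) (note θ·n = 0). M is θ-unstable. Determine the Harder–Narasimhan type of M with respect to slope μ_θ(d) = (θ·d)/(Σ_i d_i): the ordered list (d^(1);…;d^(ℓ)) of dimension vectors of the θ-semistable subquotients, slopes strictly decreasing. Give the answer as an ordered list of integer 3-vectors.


Interval decomposition of M: I[1,2], I[1,3], I[2,2], I[3,3]^3.
HN type (ℓ=4): μ^(1)=7/2; μ^(2)=2; μ^(3)=1; μ^(4)=-4

((1, 1, 0); (0, 1, 0); (1, 1, 1); (0, 0, 3))


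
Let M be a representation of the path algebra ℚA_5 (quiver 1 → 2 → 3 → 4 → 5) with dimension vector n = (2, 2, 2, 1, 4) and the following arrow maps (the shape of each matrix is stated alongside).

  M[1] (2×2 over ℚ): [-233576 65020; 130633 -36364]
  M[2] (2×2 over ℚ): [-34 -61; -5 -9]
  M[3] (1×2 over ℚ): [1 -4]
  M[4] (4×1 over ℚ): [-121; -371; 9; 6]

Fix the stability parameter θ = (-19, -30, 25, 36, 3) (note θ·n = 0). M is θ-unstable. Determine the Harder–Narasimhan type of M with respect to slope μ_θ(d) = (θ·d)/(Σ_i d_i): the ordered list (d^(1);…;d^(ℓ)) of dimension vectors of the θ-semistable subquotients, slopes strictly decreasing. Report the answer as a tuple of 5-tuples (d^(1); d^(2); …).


Barcode: M ≅ I[1,3], I[1,5], I[5,5]^3. HN layers by μ_θ (4 steps, strictly decreasing):
  μ^(1)=25; μ^(2)=64/3; μ^(3)=3; μ^(4)=-49/2

((0, 0, 1, 0, 0); (0, 0, 1, 1, 1); (0, 0, 0, 0, 3); (2, 2, 0, 0, 0))


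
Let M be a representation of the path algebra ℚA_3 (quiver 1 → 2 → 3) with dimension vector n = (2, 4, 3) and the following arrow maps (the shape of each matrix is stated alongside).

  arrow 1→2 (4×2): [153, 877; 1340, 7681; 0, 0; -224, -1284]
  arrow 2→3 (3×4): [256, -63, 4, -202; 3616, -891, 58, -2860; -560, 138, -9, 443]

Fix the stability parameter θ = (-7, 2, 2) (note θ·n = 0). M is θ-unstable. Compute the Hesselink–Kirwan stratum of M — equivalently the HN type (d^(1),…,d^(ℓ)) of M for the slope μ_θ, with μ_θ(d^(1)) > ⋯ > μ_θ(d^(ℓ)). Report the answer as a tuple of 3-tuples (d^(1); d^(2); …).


Interval decomposition of M: I[1,2], I[1,3], I[2,2], I[2,3], I[3,3].
HN type (ℓ=2): μ^(1)=2; μ^(2)=-7

((0, 4, 3); (2, 0, 0))


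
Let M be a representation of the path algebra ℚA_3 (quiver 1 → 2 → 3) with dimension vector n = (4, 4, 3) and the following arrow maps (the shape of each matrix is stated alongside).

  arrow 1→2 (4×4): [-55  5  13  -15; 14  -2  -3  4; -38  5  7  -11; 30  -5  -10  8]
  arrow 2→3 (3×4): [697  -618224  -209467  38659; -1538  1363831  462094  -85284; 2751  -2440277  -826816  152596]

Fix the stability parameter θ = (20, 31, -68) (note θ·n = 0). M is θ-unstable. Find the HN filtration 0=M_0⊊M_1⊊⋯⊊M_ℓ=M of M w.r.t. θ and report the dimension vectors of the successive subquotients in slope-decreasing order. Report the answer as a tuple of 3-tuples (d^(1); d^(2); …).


Interval decomposition of M: I[1,2], I[1,3]^3.
HN type (ℓ=3): μ^(1)=31; μ^(2)=20; μ^(3)=-17/3

((0, 1, 0); (1, 0, 0); (3, 3, 3))


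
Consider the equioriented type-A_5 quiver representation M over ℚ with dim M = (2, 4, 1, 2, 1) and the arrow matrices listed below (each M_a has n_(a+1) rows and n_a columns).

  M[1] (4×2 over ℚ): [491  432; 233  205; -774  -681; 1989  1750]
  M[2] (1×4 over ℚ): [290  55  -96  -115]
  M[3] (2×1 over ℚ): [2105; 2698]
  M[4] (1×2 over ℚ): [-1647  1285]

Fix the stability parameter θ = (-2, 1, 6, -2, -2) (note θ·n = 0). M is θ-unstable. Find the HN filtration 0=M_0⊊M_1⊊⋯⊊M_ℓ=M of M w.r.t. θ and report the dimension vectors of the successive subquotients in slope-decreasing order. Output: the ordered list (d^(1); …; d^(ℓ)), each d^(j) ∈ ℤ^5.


Interval decomposition of M: I[1,2], I[1,5], I[2,2]^2, I[4,4].
HN type (ℓ=3): μ^(1)=1; μ^(2)=3/4; μ^(3)=-2

((0, 3, 0, 0, 0); (0, 1, 1, 1, 1); (2, 0, 0, 1, 0))


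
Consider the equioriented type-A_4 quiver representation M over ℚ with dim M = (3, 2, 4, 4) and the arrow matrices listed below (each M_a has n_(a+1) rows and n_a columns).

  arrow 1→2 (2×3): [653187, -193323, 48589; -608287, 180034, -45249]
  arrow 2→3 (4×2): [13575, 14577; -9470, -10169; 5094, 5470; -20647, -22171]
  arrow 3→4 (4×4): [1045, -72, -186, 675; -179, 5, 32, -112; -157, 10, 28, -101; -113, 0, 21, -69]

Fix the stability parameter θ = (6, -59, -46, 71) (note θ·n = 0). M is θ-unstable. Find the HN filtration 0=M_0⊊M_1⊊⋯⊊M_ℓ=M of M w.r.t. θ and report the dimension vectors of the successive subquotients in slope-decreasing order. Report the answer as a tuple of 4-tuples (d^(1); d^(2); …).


Interval decomposition of M: I[1,1], I[1,4]^2, I[3,3], I[3,4], I[4,4].
HN type (ℓ=4): μ^(1)=71; μ^(2)=6; μ^(3)=-33; μ^(4)=-46

((0, 0, 0, 4); (1, 0, 0, 0); (2, 2, 2, 0); (0, 0, 2, 0))


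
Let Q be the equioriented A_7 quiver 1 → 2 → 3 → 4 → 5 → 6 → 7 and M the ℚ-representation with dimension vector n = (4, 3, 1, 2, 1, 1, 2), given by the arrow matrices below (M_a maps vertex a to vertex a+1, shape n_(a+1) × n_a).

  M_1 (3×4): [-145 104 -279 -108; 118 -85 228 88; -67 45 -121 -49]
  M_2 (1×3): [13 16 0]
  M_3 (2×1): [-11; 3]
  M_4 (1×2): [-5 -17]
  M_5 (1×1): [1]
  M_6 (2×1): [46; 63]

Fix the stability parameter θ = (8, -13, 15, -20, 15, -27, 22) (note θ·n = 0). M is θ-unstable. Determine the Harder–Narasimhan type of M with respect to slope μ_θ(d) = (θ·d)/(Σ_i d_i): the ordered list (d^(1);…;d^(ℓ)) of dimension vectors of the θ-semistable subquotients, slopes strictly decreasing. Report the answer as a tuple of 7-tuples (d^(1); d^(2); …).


Via rank(M_{q-1}∘⋯∘M_p): M ≅ I[1,1], I[1,2]^2, I[1,7], I[4,4], I[7,7].
μ_θ-semistable layers: μ^(1)=22; μ^(2)=8; μ^(3)=-5/2; μ^(4)=-11/3; μ^(5)=-20

((0, 0, 0, 0, 0, 0, 2); (1, 0, 0, 0, 0, 0, 0); (2, 2, 0, 0, 0, 0, 0); (1, 1, 1, 1, 1, 1, 0); (0, 0, 0, 1, 0, 0, 0))


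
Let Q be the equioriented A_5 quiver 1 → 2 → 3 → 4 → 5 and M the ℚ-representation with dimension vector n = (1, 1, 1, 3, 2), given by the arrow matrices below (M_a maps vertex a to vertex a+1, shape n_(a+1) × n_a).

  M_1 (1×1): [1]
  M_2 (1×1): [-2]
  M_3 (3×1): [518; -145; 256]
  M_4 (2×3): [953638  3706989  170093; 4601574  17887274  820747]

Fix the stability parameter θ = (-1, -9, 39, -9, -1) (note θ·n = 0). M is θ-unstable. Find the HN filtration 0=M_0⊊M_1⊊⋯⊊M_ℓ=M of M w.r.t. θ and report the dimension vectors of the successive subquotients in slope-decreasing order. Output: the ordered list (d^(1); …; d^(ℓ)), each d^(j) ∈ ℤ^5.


Via rank(M_{q-1}∘⋯∘M_p): M ≅ I[1,5], I[4,4], I[4,5].
μ_θ-semistable layers: μ^(1)=29/3; μ^(2)=-1; μ^(3)=-5; μ^(4)=-9

((0, 0, 1, 1, 1); (0, 0, 0, 0, 1); (1, 1, 0, 0, 0); (0, 0, 0, 2, 0))


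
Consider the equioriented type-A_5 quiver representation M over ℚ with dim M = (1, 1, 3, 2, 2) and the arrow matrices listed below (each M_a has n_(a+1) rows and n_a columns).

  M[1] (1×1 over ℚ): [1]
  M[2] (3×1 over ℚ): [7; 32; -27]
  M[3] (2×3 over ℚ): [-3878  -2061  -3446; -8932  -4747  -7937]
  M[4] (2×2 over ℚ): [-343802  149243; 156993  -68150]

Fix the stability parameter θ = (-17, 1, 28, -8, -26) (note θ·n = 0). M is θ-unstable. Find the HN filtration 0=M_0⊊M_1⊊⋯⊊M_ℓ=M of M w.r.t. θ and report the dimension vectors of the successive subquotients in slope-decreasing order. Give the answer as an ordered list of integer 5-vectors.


Via rank(M_{q-1}∘⋯∘M_p): M ≅ I[1,5], I[3,3], I[3,5].
μ_θ-semistable layers: μ^(1)=28; μ^(2)=-5/4; μ^(3)=-2; μ^(4)=-17

((0, 0, 1, 0, 0); (0, 1, 1, 1, 1); (0, 0, 1, 1, 1); (1, 0, 0, 0, 0))


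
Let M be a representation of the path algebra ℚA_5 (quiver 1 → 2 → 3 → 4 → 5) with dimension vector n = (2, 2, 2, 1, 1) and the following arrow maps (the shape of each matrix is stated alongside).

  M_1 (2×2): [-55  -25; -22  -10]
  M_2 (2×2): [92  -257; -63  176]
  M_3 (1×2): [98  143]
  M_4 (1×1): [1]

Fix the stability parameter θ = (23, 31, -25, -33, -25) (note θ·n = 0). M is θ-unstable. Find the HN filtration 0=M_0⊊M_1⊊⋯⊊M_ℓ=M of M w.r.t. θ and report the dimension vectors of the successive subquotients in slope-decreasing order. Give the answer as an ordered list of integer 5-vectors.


Barcode: M ≅ I[1,1], I[1,5], I[2,3]. HN layers by μ_θ (3 steps, strictly decreasing):
  μ^(1)=23; μ^(2)=3; μ^(3)=-29/5

((1, 0, 0, 0, 0); (0, 1, 1, 0, 0); (1, 1, 1, 1, 1))


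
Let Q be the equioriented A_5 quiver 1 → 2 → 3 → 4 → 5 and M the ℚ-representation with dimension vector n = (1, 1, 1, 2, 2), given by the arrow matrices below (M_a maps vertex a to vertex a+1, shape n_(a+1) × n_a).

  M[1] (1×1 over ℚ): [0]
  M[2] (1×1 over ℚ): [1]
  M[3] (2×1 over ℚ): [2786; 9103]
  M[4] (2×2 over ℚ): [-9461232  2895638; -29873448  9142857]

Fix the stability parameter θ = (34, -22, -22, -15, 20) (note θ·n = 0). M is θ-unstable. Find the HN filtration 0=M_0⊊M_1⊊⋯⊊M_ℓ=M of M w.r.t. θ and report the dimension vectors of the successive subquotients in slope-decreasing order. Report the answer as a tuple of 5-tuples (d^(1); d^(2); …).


Via rank(M_{q-1}∘⋯∘M_p): M ≅ I[1,1], I[2,5], I[4,4], I[5,5].
μ_θ-semistable layers: μ^(1)=34; μ^(2)=20; μ^(3)=-15; μ^(4)=-22

((1, 0, 0, 0, 0); (0, 0, 0, 0, 2); (0, 0, 0, 2, 0); (0, 1, 1, 0, 0))


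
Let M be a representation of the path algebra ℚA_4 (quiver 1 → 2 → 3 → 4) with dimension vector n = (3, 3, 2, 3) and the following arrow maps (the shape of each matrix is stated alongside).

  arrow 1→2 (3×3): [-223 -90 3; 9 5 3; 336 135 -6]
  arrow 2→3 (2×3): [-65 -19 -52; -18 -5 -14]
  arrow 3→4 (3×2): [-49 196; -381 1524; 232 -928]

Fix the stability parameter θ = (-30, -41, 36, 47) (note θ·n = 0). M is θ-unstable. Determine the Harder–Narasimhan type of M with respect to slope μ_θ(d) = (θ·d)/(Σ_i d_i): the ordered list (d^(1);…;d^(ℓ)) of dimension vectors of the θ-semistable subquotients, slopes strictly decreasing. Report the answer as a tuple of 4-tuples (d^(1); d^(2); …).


Interval decomposition of M: I[1,2], I[1,3], I[1,4], I[4,4]^2.
HN type (ℓ=3): μ^(1)=47; μ^(2)=36; μ^(3)=-71/2

((0, 0, 0, 3); (0, 0, 2, 0); (3, 3, 0, 0))


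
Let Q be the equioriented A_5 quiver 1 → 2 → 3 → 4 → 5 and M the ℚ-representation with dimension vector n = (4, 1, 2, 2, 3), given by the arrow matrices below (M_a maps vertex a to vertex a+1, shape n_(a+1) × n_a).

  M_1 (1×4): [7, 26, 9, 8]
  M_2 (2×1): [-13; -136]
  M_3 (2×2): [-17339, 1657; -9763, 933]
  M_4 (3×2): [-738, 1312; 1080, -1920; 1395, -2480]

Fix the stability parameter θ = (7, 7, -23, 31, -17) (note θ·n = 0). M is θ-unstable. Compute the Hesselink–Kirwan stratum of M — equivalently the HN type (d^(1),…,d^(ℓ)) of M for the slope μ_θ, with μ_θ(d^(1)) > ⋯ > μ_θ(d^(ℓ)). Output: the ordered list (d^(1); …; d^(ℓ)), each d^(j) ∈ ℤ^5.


Barcode: M ≅ I[1,1]^3, I[1,5], I[3,4], I[5,5]^2. HN layers by μ_θ (5 steps, strictly decreasing):
  μ^(1)=31; μ^(2)=7; μ^(3)=-3; μ^(4)=-17; μ^(5)=-23

((0, 0, 0, 1, 0); (3, 0, 0, 1, 1); (1, 1, 1, 0, 0); (0, 0, 0, 0, 2); (0, 0, 1, 0, 0))


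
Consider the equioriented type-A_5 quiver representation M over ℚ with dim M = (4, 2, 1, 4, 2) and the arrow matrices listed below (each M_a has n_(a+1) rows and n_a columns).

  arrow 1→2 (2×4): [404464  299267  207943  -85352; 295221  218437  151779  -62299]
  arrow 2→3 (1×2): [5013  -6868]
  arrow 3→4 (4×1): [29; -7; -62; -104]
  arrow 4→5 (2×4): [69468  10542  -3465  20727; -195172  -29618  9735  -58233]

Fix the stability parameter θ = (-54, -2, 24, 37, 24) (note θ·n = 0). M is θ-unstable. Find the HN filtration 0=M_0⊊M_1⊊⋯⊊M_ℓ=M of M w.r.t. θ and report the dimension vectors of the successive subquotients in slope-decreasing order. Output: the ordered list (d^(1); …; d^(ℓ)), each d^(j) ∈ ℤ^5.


Interval decomposition of M: I[1,1]^2, I[1,2], I[1,4], I[4,4]^2, I[4,5], I[5,5].
HN type (ℓ=5): μ^(1)=37; μ^(2)=61/2; μ^(3)=24; μ^(4)=-2; μ^(5)=-54

((0, 0, 0, 3, 0); (0, 0, 0, 1, 1); (0, 0, 1, 0, 1); (0, 2, 0, 0, 0); (4, 0, 0, 0, 0))


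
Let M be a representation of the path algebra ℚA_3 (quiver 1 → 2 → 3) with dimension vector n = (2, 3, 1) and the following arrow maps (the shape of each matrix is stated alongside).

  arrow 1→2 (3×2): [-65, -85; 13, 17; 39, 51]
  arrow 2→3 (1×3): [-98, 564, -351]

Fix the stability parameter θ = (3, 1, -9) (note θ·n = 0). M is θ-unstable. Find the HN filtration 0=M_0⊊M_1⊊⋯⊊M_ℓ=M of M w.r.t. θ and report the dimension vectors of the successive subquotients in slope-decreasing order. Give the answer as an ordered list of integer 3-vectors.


Barcode: M ≅ I[1,1], I[1,3], I[2,2]^2. HN layers by μ_θ (3 steps, strictly decreasing):
  μ^(1)=3; μ^(2)=1; μ^(3)=-5/3

((1, 0, 0); (0, 2, 0); (1, 1, 1))


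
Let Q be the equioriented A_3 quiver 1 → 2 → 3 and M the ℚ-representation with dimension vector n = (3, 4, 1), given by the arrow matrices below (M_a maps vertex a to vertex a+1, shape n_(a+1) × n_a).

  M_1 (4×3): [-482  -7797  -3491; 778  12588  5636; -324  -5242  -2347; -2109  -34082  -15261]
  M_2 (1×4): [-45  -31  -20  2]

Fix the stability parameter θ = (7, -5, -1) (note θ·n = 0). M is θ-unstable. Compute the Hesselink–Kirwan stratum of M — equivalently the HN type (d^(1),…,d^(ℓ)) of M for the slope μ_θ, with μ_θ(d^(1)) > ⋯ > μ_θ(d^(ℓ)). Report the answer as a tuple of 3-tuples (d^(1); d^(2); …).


Via rank(M_{q-1}∘⋯∘M_p): M ≅ I[1,2]^2, I[1,3], I[2,2].
μ_θ-semistable layers: μ^(1)=1; μ^(2)=1/3; μ^(3)=-5

((2, 2, 0); (1, 1, 1); (0, 1, 0))


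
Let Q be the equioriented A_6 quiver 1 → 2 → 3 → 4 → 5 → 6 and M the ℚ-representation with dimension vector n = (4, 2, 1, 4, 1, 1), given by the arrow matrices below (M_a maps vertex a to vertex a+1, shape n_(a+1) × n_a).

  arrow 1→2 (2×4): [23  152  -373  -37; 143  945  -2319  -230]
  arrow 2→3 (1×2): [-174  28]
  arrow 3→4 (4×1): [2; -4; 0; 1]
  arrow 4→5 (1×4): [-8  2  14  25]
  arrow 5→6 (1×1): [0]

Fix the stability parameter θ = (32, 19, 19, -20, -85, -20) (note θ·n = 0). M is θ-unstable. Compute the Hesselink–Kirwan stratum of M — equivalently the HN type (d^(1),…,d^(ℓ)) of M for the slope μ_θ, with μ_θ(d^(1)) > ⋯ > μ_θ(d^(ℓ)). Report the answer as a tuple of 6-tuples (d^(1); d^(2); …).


Interval decomposition of M: I[1,1]^2, I[1,2], I[1,5], I[4,4]^3, I[6,6].
HN type (ℓ=4): μ^(1)=32; μ^(2)=51/2; μ^(3)=-7; μ^(4)=-20

((2, 0, 0, 0, 0, 0); (1, 1, 0, 0, 0, 0); (1, 1, 1, 1, 1, 0); (0, 0, 0, 3, 0, 1))
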